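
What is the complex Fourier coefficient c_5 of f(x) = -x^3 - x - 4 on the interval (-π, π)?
Compute the real Fourier coefficients first: a_5 = 0, b_5 = -2·π^2/5 - 38/125.
Then c_5 = (a_5 − i·b_5)/2 = 19·i/125 + i·π^2/5.

Final answer: 19·i/125 + i·π^2/5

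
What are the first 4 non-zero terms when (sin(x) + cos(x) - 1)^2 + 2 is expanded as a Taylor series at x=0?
-x^4/12 - x^3 + x^2 + 2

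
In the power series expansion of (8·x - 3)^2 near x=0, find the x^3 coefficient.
Expand to order 3: (8·x - 3)^2 = 64·x^2 - 48·x + 9 + O(x^4).
The coefficient of x^3 is 0.

Final answer: 0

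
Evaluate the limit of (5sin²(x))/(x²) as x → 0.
Both numerator and denominator → 0 as x → 0; this is a 0/0 indeterminate form.
Expand each to leading order near x = 0: numerator ~ 5·x^2, denominator ~ x^2.
The limit of the ratio is 5.

Final answer: 5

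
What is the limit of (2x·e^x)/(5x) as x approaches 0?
Both numerator and denominator → 0 as x → 0; this is a 0/0 indeterminate form.
Expand each to leading order near x = 0: numerator ~ 2·x, denominator ~ 5·x.
The limit of the ratio is 2/5.

Final answer: 2/5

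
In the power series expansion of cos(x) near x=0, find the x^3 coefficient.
Expand to order 3: cos(x) = 1 - x^2/2 + O(x^4).
The coefficient of x^3 is 0.

Final answer: 0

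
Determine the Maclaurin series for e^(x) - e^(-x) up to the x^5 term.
x^5/60 + x^3/3 + 2·x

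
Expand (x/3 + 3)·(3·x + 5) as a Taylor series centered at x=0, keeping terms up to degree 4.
x^2 + 32·x/3 + 15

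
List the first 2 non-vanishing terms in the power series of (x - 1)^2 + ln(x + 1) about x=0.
1 - x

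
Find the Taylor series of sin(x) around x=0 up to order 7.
-x^7/5040 + x^5/120 - x^3/6 + x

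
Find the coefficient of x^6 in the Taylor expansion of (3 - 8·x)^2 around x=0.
Expand to order 6: (3 - 8·x)^2 = 64·x^2 - 48·x + 9 + O(x^7).
The coefficient of x^6 is 0.

Final answer: 0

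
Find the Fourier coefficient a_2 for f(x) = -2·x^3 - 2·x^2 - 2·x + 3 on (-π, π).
a_2 = (1/π) ∫_{-π}^{π} f(x)·cos(2x) dx.
Evaluate the integral (use parity and integration by parts as needed): a_2 = -2.

Final answer: -2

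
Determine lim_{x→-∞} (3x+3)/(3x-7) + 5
Evaluate the dominant behaviour as x → -∞; each term tends to a finite value or vanishes.
Limit = 6.

Final answer: 6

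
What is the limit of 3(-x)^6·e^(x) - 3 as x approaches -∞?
The product is a 0·∞ indeterminate form at x → -∞.
Rewrite the product as 3(-x)^6 / e^(-x) (an ∞/∞ form) and apply L'Hôpital, or use the standard hierarchy e^(|x|) ≫ |(-x)^6| as x → -∞.
The indeterminate product → 0, so the limit = -3.

Final answer: -3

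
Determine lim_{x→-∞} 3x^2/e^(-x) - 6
The quotient is an ∞/∞ indeterminate form as x → -∞.
Compare growth rates of the dominant terms (exponentials ≫ polynomials ≫ logarithms), or apply L'Hôpital's rule; the quotient → 0.
Adding the constant: 0 - 6 = -6. Limit = -6.

Final answer: -6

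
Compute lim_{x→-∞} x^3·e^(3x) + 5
The product is a 0·∞ indeterminate form at x → -∞.
Rewrite the product as x^3 / e^(-3x) (an ∞/∞ form) and apply L'Hôpital, or use the standard hierarchy e^(3|x|) ≫ |x^3| as x → -∞.
The indeterminate product → 0, so the limit = 5.

Final answer: 5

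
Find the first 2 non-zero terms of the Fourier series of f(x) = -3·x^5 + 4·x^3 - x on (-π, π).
(-770 - 6·π^4 + 128·π^2)·sin(x) + (-19·π^2 + 59/2 + 3·π^4)·sin(2·x)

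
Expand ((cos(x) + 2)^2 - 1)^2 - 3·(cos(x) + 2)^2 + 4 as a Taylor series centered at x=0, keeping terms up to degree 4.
31·x^4/2 - 39·x^2 + 41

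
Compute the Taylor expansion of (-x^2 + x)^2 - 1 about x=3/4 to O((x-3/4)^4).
-247/256 - 3·(x - 3/4)/16 - (x - 3/4)^2/8 + (x - 3/4)^3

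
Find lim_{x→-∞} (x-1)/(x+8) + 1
Evaluate the dominant behaviour as x → -∞; each term tends to a finite value or vanishes.
Limit = 2.

Final answer: 2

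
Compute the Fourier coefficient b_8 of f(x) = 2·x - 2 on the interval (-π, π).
b_8 = (1/π) ∫_{-π}^{π} f(x)·sin(8x) dx.
Evaluate the integral (use parity and integration by parts as needed): b_8 = -1/2.

Final answer: -1/2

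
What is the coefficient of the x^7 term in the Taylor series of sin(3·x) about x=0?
Expand to order 7: sin(3·x) = -243·x^7/560 + 81·x^5/40 - 9·x^3/2 + 3·x + O(x^8).
The coefficient of x^7 is -243/560.

Final answer: -243/560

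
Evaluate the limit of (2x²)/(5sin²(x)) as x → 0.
Both numerator and denominator → 0 as x → 0; this is a 0/0 indeterminate form.
Expand each to leading order near x = 0: numerator ~ 2·x^2, denominator ~ 5·x^2.
The limit of the ratio is 2/5.

Final answer: 2/5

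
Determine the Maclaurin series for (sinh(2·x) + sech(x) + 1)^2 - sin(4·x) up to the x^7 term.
1387·x^7/420 + 827·x^6/360 - 239·x^5/30 + 77·x^4/12 + 14·x^3 + 2·x^2 + 4·x + 4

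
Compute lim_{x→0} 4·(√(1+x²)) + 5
Direct substitution at x = 0 gives 9.

Final answer: 9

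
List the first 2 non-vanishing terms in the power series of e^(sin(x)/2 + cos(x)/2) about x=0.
x·e^(1/2)/2 + e^(1/2)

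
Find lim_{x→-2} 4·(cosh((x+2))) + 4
Direct substitution at x = -2 gives 8.

Final answer: 8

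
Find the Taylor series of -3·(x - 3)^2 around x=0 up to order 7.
-3·x^2 + 18·x - 27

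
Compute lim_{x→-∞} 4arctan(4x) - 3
Evaluate the dominant behaviour as x → -∞; each term tends to a finite value or vanishes.
Limit = -2·π - 3.

Final answer: -2·π - 3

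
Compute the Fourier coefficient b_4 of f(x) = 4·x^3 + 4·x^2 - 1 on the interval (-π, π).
b_4 = (1/π) ∫_{-π}^{π} f(x)·sin(4x) dx.
Evaluate the integral (use parity and integration by parts as needed): b_4 = 3/4 - 2·π^2.

Final answer: 3/4 - 2·π^2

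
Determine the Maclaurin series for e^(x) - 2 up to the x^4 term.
x^4/24 + x^3/6 + x^2/2 + x - 1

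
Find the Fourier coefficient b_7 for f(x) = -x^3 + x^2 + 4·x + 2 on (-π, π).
b_7 = (1/π) ∫_{-π}^{π} f(x)·sin(7x) dx.
Evaluate the integral (use parity and integration by parts as needed): b_7 = 404/343 - 2·π^2/7.

Final answer: 404/343 - 2·π^2/7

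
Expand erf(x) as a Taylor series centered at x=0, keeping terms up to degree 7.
-x^7/(21·√(π)) + x^5/(5·√(π)) - 2·x^3/(3·√(π)) + 2·x/√(π)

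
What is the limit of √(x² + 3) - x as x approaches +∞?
This is an ∞ − ∞ indeterminate form.
Multiply and divide by the conjugate √(x²+3) + x; the x² terms cancel, leaving 3/(√(x²+3)+x) → 0.
Limit = 0.

Final answer: 0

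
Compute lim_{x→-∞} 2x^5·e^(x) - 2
The product is a 0·∞ indeterminate form at x → -∞.
Rewrite the product as 2x^5 / e^(-x) (an ∞/∞ form) and apply L'Hôpital, or use the standard hierarchy e^(|x|) ≫ |x^5| as x → -∞.
The indeterminate product → 0, so the limit = -2.

Final answer: -2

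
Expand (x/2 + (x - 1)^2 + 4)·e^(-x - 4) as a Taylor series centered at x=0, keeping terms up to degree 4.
23·x^4·e^(-4)/24 - 31·x^3·e^(-4)/12 + 5·x^2·e^(-4) - 13·x·e^(-4)/2 + 5·e^(-4)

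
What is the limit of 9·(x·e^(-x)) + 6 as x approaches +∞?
Evaluate the dominant behaviour as x → +∞; each term tends to a finite value or vanishes.
Limit = 6.

Final answer: 6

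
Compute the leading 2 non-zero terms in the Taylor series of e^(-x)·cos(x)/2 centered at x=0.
1/2 - x/2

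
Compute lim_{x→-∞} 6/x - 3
Evaluate the dominant behaviour as x → -∞; each term tends to a finite value or vanishes.
Limit = -3.

Final answer: -3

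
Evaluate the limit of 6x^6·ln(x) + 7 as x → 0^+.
The product is a 0·∞ indeterminate form at x → 0⁺.
Rewrite the product as 6·ln(x) / x^(-6) and apply L'Hôpital, or use the standard hierarchy x^(-6) ≫ |ln x| as x → 0⁺.
The indeterminate product → 0, so the limit = 7.

Final answer: 7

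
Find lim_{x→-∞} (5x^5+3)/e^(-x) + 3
The quotient is an ∞/∞ indeterminate form as x → -∞.
Compare growth rates of the dominant terms (exponentials ≫ polynomials ≫ logarithms), or apply L'Hôpital's rule; the quotient → 0.
Adding the constant: 0 + 3 = 3. Limit = 3.

Final answer: 3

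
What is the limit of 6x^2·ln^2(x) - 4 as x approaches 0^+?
The product is a 0·∞ indeterminate form at x → 0⁺.
Rewrite the product as 6·ln^2(x) / x^(-2) and apply L'Hôpital, or use the standard hierarchy x^(-2) ≫ |ln x|^2 as x → 0⁺.
The indeterminate product → 0, so the limit = -4.

Final answer: -4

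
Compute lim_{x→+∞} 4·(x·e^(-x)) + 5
Evaluate the dominant behaviour as x → +∞; each term tends to a finite value or vanishes.
Limit = 5.

Final answer: 5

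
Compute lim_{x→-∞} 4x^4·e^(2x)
This is a 0·∞ indeterminate form at x → -∞.
Rewrite the product as 4x^4 / e^(-2x) (an ∞/∞ form) and apply L'Hôpital, or use the standard hierarchy e^(2|x|) ≫ |x^4| as x → -∞.
The indeterminate product → 0, so the limit = 0.

Final answer: 0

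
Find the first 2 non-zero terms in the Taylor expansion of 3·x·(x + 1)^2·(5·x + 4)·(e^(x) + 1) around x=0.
90·x^2 + 24·x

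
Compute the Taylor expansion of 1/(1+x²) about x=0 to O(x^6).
x^4 - x^2 + 1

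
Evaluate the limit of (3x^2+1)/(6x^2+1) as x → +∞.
This is an ∞/∞ indeterminate form as x → +∞.
Divide numerator and denominator by x^2 and let the lower-order terms vanish; the leading terms give 3/6 = 1/2.
Limit = 1/2.

Final answer: 1/2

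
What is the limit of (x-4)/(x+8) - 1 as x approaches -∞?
Evaluate the dominant behaviour as x → -∞; each term tends to a finite value or vanishes.
Limit = 0.

Final answer: 0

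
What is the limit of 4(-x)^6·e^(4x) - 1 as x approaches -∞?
The product is a 0·∞ indeterminate form at x → -∞.
Rewrite the product as 4(-x)^6 / e^(-4x) (an ∞/∞ form) and apply L'Hôpital, or use the standard hierarchy e^(4|x|) ≫ |(-x)^6| as x → -∞.
The indeterminate product → 0, so the limit = -1.

Final answer: -1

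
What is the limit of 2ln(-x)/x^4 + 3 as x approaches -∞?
The quotient is an ∞/∞ indeterminate form as x → -∞.
Compare growth rates of the dominant terms (exponentials ≫ polynomials ≫ logarithms), or apply L'Hôpital's rule; the quotient → 0.
Adding the constant: 0 + 3 = 3. Limit = 3.

Final answer: 3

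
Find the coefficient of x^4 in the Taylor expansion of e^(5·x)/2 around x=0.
Expand to order 4: e^(5·x)/2 = 625·x^4/48 + 125·x^3/12 + 25·x^2/4 + 5·x/2 + 1/2 + O(x^5).
The coefficient of x^4 is 625/48.

Final answer: 625/48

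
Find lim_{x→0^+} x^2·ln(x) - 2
The product is a 0·∞ indeterminate form at x → 0⁺.
Rewrite the product as ln(x) / x^(-2) and apply L'Hôpital, or use the standard hierarchy x^(-2) ≫ |ln x| as x → 0⁺.
The indeterminate product → 0, so the limit = -2.

Final answer: -2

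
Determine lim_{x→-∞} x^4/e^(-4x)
This is an ∞/∞ indeterminate form as x → -∞.
Compare growth rates of the dominant terms (exponentials ≫ polynomials ≫ logarithms), or apply L'Hôpital's rule; the quotient → 0.
Limit = 0.

Final answer: 0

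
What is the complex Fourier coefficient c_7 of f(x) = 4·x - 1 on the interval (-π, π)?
Compute the real Fourier coefficients first: a_7 = 0, b_7 = 8/7.
Then c_7 = (a_7 − i·b_7)/2 = -4·i/7.

Final answer: -4·i/7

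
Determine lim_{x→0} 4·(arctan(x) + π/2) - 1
Direct substitution at x = 0 gives -1 + 2·π.

Final answer: -1 + 2·π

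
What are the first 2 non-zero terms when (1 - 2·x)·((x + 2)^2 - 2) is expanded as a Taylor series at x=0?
2 - 7·x^2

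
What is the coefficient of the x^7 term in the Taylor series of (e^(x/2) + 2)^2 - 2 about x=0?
Expand to order 7: (e^(x/2) + 2)^2 - 2 = 11·x^7/53760 + 17·x^6/11520 + 3·x^5/320 + 5·x^4/96 + x^3/4 + x^2 + 3·x + 7 + O(x^8).
The coefficient of x^7 is 11/53760.

Final answer: 11/53760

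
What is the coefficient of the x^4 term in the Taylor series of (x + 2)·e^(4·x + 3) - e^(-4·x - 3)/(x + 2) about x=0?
Expand to order 4: (x + 2)·e^(4·x + 3) - e^(-4·x - 3)/(x + 2) = x^4·(-297·e^(-3)/32 + 32·e^(3)) + x^3·(379·e^(-3)/48 + 88·e^(3)/3) + x^2·(-41·e^(-3)/8 + 20·e^(3)) + x·(9·e^(-3)/4 + 9·e^(3)) - e^(-3)/2 + 2·e^(3) + O(x^5).
The coefficient of x^4 is -297·e^(-3)/32 + 32·e^(3).

Final answer: -297·e^(-3)/32 + 32·e^(3)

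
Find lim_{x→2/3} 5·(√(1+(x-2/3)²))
Direct substitution at x = 2/3 gives 5.

Final answer: 5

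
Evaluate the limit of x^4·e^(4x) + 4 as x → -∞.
The product is a 0·∞ indeterminate form at x → -∞.
Rewrite the product as x^4 / e^(-4x) (an ∞/∞ form) and apply L'Hôpital, or use the standard hierarchy e^(4|x|) ≫ |x^4| as x → -∞.
The indeterminate product → 0, so the limit = 4.

Final answer: 4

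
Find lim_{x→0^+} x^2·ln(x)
This is a 0·∞ indeterminate form at x → 0⁺.
Rewrite the product as ln(x) / x^(-2) and apply L'Hôpital, or use the standard hierarchy x^(-2) ≫ |ln x| as x → 0⁺.
The indeterminate product → 0, so the limit = 0.

Final answer: 0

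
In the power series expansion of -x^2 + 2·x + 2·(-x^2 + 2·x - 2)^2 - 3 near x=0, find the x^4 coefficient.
Expand to order 4: -x^2 + 2·x + 2·(-x^2 + 2·x - 2)^2 - 3 = 2·x^4 - 8·x^3 + 15·x^2 - 14·x + 5 + O(x^5).
The coefficient of x^4 is 2.

Final answer: 2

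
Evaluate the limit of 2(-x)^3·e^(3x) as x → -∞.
This is a 0·∞ indeterminate form at x → -∞.
Rewrite the product as 2(-x)^3 / e^(-3x) (an ∞/∞ form) and apply L'Hôpital, or use the standard hierarchy e^(3|x|) ≫ |(-x)^3| as x → -∞.
The indeterminate product → 0, so the limit = 0.

Final answer: 0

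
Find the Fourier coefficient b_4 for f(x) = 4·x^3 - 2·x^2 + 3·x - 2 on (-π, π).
b_4 = (1/π) ∫_{-π}^{π} f(x)·sin(4x) dx.
Evaluate the integral (use parity and integration by parts as needed): b_4 = -2·π^2 - 3/4.

Final answer: -2·π^2 - 3/4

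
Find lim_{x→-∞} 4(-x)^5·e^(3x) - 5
The product is a 0·∞ indeterminate form at x → -∞.
Rewrite the product as 4(-x)^5 / e^(-3x) (an ∞/∞ form) and apply L'Hôpital, or use the standard hierarchy e^(3|x|) ≫ |(-x)^5| as x → -∞.
The indeterminate product → 0, so the limit = -5.

Final answer: -5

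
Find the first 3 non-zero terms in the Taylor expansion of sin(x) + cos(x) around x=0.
-x^2/2 + x + 1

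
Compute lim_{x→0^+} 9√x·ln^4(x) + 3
The product is a 0·∞ indeterminate form at x → 0⁺.
Rewrite the product as 9·ln^4(x) / x^(-1/2) and apply L'Hôpital, or use the standard hierarchy x^(-1/2) ≫ |ln x|^4 as x → 0⁺.
The indeterminate product → 0, so the limit = 3.

Final answer: 3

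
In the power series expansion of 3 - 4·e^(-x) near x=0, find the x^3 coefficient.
Expand to order 3: 3 - 4·e^(-x) = 2·x^3/3 - 2·x^2 + 4·x - 1 + O(x^4).
The coefficient of x^3 is 2/3.

Final answer: 2/3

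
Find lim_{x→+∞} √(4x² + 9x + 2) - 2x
As x → +∞: multiply by the conjugate to get (9x+2)/(√(4x²+9x+2)+2x); the denominator ~ 4x, so the limit is 9/4.
Limit = 9/4.

Final answer: 9/4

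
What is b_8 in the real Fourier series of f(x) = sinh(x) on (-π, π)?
b_8 = (1/π) ∫_{-π}^{π} f(x)·sin(8x) dx.
Evaluate the integral (use parity and integration by parts as needed): b_8 = -16·sinh(π)/(65·π).

Final answer: -16·sinh(π)/(65·π)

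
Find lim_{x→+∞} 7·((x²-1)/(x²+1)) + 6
Evaluate the dominant behaviour as x → +∞; each term tends to a finite value or vanishes.
Limit = 13.

Final answer: 13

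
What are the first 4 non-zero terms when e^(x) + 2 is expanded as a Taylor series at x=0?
x^3/6 + x^2/2 + x + 3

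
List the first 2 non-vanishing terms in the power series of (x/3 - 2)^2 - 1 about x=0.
3 - 4·x/3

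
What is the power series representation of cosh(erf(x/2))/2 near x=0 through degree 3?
x^2/(4·π) + 1/2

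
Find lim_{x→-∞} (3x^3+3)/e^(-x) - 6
The quotient is an ∞/∞ indeterminate form as x → -∞.
Compare growth rates of the dominant terms (exponentials ≫ polynomials ≫ logarithms), or apply L'Hôpital's rule; the quotient → 0.
Adding the constant: 0 - 6 = -6. Limit = -6.

Final answer: -6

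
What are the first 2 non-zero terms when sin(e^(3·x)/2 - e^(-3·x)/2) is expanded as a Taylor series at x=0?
-81·x^5/5 + 3·x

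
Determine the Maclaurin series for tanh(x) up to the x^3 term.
-x^3/3 + x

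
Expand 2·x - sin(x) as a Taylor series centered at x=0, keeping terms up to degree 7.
x^7/5040 - x^5/120 + x^3/6 + x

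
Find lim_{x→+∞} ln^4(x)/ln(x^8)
This is an ∞/∞ indeterminate form as x → +∞.
Write ln(x^8) = 8·ln(x), reducing the quotient to ln^3(x)/8 → ∞.
Limit = ∞.

Final answer: ∞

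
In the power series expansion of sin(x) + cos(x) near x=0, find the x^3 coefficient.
Expand to order 3: sin(x) + cos(x) = -x^3/6 - x^2/2 + x + 1 + O(x^4).
The coefficient of x^3 is -1/6.

Final answer: -1/6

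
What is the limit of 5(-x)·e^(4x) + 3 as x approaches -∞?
The product is a 0·∞ indeterminate form at x → -∞.
Rewrite the product as 5(-x) / e^(-4x) (an ∞/∞ form) and apply L'Hôpital, or use the standard hierarchy e^(4|x|) ≫ |(-x)| as x → -∞.
The indeterminate product → 0, so the limit = 3.

Final answer: 3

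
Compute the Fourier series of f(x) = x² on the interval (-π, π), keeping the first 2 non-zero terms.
-4·cos(x) + π^2/3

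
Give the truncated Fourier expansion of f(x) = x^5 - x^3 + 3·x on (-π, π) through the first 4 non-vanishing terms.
(-42·π^2 + 2·π^4 + 258)·sin(x) + (-π^4 - 12 + 6·π^2)·sin(2·x) + (-58·π^2/27 + 278/81 + 2·π^4/3)·sin(3·x) + (-π^4/2 - 123/64 + 9·π^2/8)·sin(4·x)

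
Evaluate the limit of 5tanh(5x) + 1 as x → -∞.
Evaluate the dominant behaviour as x → -∞; each term tends to a finite value or vanishes.
Limit = -4.

Final answer: -4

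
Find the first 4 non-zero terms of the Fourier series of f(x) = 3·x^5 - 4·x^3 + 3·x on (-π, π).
(-128·π^2 + 6·π^4 + 774)·sin(x) + (-3·π^4 - 63/2 + 19·π^2)·sin(2·x) + (-64·π^2/9 + 182/27 + 2·π^4)·sin(3·x) + (-3·π^4/2 - 189/64 + 31·π^2/8)·sin(4·x)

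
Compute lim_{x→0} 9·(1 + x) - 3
Direct substitution at x = 0 gives 6.

Final answer: 6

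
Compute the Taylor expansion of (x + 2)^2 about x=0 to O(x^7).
x^2 + 4·x + 4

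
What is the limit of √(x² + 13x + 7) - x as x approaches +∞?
This is an ∞ − ∞ indeterminate form.
Multiply and divide by the conjugate √(x²+13x + 7) + x; the x² terms cancel, leaving (13x + 7)/(√(x²+13x + 7)+x) → 13/2.
Limit = 13/2.

Final answer: 13/2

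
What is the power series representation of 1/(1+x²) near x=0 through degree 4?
x^4 - x^2 + 1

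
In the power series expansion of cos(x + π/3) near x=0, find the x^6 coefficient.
Expand to order 6: cos(x + π/3) = -x^6/1440 - √(3)·x^5/240 + x^4/48 + √(3)·x^3/12 - x^2/4 - √(3)·x/2 + 1/2 + O(x^7).
The coefficient of x^6 is -1/1440.

Final answer: -1/1440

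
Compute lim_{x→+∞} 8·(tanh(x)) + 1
Evaluate the dominant behaviour as x → +∞; each term tends to a finite value or vanishes.
Limit = 9.

Final answer: 9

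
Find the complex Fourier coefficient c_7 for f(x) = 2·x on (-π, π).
Compute the real Fourier coefficients first: a_7 = 0, b_7 = 4/7.
Then c_7 = (a_7 − i·b_7)/2 = -2·i/7.

Final answer: -2·i/7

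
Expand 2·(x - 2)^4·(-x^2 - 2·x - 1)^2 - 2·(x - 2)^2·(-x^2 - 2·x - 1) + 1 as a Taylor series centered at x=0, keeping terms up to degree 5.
40·x^5 + 4·x^4 - 84·x^3 - 22·x^2 + 72·x + 41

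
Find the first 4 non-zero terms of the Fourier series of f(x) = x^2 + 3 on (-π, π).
-4·cos(x) + cos(2·x) - 4·cos(3·x)/9 + 3 + π^2/3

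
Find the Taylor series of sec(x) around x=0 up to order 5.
5·x^4/24 + x^2/2 + 1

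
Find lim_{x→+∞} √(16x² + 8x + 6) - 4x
As x → +∞: multiply by the conjugate to get (8x+6)/(√(16x²+8x+6)+4x); the denominator ~ 8x, so the limit is 8/8 = 1.
Limit = 1.

Final answer: 1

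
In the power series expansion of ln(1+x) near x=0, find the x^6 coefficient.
Expand to order 6: ln(1+x) = -x^6/6 + x^5/5 - x^4/4 + x^3/3 - x^2/2 + x + O(x^7).
The coefficient of x^6 is -1/6.

Final answer: -1/6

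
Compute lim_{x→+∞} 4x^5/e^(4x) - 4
The quotient is an ∞/∞ indeterminate form as x → +∞.
The exponential denominator e^(4x) dominates the polynomial numerator (e^x ≫ x^5 as x → ∞), so the quotient → 0.
Adding the constant: 0 - 4 = -4. Limit = -4.

Final answer: -4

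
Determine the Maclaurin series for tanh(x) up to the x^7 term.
-17·x^7/315 + 2·x^5/15 - x^3/3 + x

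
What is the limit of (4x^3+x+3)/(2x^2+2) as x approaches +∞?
This is an ∞/∞ indeterminate form as x → +∞.
Divide numerator and denominator by x^3 and let the lower-order terms vanish; the numerator's degree 3 exceeds the denominator's degree 2, so the quotient diverges.
Limit = ∞.

Final answer: ∞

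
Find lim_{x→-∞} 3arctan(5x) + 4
Evaluate the dominant behaviour as x → -∞; each term tends to a finite value or vanishes.
Limit = 4 - 3·π/2.

Final answer: 4 - 3·π/2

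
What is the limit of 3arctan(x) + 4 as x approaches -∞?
Evaluate the dominant behaviour as x → -∞; each term tends to a finite value or vanishes.
Limit = 4 - 3·π/2.

Final answer: 4 - 3·π/2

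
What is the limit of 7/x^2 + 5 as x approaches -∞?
Evaluate the dominant behaviour as x → -∞; each term tends to a finite value or vanishes.
Limit = 5.

Final answer: 5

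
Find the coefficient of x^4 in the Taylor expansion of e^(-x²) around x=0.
Expand to order 4: e^(-x²) = x^4/2 - x^2 + 1 + O(x^5).
The coefficient of x^4 is 1/2.

Final answer: 1/2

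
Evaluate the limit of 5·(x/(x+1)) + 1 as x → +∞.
Evaluate the dominant behaviour as x → +∞; each term tends to a finite value or vanishes.
Limit = 6.

Final answer: 6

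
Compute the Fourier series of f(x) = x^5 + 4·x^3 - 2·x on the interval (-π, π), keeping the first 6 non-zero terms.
(-32·π^2 + 188 + 2·π^4)·sin(x) + (-π^4 + 1/2 + π^2)·sin(2·x) + (-172/81 + 32·π^2/27 + 2·π^4/3)·sin(3·x) + (-π^4/2 - 11·π^2/8 + 97/64)·sin(4·x) + (-692/625 + 32·π^2/25 + 2·π^4/5)·sin(5·x) + (-π^4/3 - 31·π^2/27 + 139/162)·sin(6·x)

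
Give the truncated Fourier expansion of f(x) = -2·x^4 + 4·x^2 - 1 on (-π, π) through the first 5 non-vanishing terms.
(-112 + 16·π^2)·cos(x) + (10 - 4·π^2)·cos(2·x) + (-80/27 + 16·π^2/9)·cos(3·x) + (11/8 - π^2)·cos(4·x) - 2·π^4/5 - 1 + 4·π^2/3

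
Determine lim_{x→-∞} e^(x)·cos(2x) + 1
Evaluate the dominant behaviour as x → -∞; each term tends to a finite value or vanishes.
Limit = 1.

Final answer: 1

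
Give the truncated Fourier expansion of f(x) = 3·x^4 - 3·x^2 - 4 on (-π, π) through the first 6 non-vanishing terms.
(156 - 24·π^2)·cos(x) + (-12 + 6·π^2)·cos(2·x) + (28/9 - 8·π^2/3)·cos(3·x) + (-21/16 + 3·π^2/2)·cos(4·x) + (444/625 - 24·π^2/25)·cos(5·x) - π^2 - 4 + 3·π^4/5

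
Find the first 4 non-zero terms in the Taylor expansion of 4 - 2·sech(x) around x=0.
61·x^6/360 - 5·x^4/12 + x^2 + 2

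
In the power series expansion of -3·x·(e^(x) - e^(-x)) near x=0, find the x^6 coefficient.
Expand to order 6: -3·x·(e^(x) - e^(-x)) = -x^6/20 - x^4 - 6·x^2 + O(x^7).
The coefficient of x^6 is -1/20.

Final answer: -1/20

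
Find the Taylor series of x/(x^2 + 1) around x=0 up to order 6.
x^5 - x^3 + x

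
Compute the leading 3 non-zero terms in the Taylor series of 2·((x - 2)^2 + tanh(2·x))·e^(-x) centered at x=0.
10·x^2 - 12·x + 8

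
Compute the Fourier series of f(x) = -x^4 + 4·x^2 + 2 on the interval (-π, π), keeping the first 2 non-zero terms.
(-64 + 8·π^2)·cos(x) - π^4/5 + 2 + 4·π^2/3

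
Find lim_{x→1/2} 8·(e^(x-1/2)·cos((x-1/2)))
Direct substitution at x = 1/2 gives 8.

Final answer: 8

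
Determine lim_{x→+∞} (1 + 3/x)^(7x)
As x → +∞: write (1 + 3/x)^(7x) = ((1 + 3/x)^x)^7 → (e^3)^7 = e^21.
Limit = e^(21).

Final answer: e^(21)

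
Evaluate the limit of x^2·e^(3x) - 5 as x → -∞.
The product is a 0·∞ indeterminate form at x → -∞.
Rewrite the product as x^2 / e^(-3x) (an ∞/∞ form) and apply L'Hôpital, or use the standard hierarchy e^(3|x|) ≫ |x^2| as x → -∞.
The indeterminate product → 0, so the limit = -5.

Final answer: -5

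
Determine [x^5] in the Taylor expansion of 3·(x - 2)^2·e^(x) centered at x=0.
Expand to order 5: 3·(x - 2)^2·e^(x) = x^5/10 - x^3 - 3·x^2 + 12 + O(x^6).
The coefficient of x^5 is 1/10.

Final answer: 1/10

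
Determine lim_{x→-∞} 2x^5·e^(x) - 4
The product is a 0·∞ indeterminate form at x → -∞.
Rewrite the product as 2x^5 / e^(-x) (an ∞/∞ form) and apply L'Hôpital, or use the standard hierarchy e^(|x|) ≫ |x^5| as x → -∞.
The indeterminate product → 0, so the limit = -4.

Final answer: -4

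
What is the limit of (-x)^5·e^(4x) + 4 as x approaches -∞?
The product is a 0·∞ indeterminate form at x → -∞.
Rewrite the product as (-x)^5 / e^(-4x) (an ∞/∞ form) and apply L'Hôpital, or use the standard hierarchy e^(4|x|) ≫ |(-x)^5| as x → -∞.
The indeterminate product → 0, so the limit = 4.

Final answer: 4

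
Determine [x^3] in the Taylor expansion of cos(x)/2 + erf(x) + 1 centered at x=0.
Expand to order 3: cos(x)/2 + erf(x) + 1 = -2·x^3/(3·√(π)) - x^2/4 + 2·x/√(π) + 3/2 + O(x^4).
The coefficient of x^3 is -2/(3·√(π)).

Final answer: -2/(3·√(π))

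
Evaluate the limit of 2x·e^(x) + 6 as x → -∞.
The product is a 0·∞ indeterminate form at x → -∞.
Rewrite the product as 2x / e^(-x) (an ∞/∞ form) and apply L'Hôpital, or use the standard hierarchy e^(|x|) ≫ |x| as x → -∞.
The indeterminate product → 0, so the limit = 6.

Final answer: 6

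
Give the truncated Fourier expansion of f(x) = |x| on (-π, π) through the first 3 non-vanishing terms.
-4·cos(x)/π - 4·cos(3·x)/(9·π) + π/2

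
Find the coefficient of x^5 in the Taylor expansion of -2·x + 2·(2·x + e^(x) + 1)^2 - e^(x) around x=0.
107/120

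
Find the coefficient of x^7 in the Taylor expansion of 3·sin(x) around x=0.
Expand to order 7: 3·sin(x) = -x^7/1680 + x^5/40 - x^3/2 + 3·x + O(x^8).
The coefficient of x^7 is -1/1680.

Final answer: -1/1680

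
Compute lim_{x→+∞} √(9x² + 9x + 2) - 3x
As x → +∞: multiply by the conjugate to get (9x+2)/(√(9x²+9x+2)+3x); the denominator ~ 6x, so the limit is 9/6 = 3/2.
Limit = 3/2.

Final answer: 3/2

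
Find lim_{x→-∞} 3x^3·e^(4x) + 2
The product is a 0·∞ indeterminate form at x → -∞.
Rewrite the product as 3x^3 / e^(-4x) (an ∞/∞ form) and apply L'Hôpital, or use the standard hierarchy e^(4|x|) ≫ |x^3| as x → -∞.
The indeterminate product → 0, so the limit = 2.

Final answer: 2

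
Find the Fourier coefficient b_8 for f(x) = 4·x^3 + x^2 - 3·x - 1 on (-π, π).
b_8 = (1/π) ∫_{-π}^{π} f(x)·sin(8x) dx.
Evaluate the integral (use parity and integration by parts as needed): b_8 = 27/32 - π^2.

Final answer: 27/32 - π^2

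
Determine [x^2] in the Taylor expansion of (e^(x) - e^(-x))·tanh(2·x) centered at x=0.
Expand to order 2: (e^(x) - e^(-x))·tanh(2·x) = 4·x^2 + O(x^3).
The coefficient of x^2 is 4.

Final answer: 4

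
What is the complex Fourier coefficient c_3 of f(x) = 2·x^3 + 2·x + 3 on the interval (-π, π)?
Compute the real Fourier coefficients first: a_3 = 0, b_3 = 4/9 + 4·π^2/3.
Then c_3 = (a_3 − i·b_3)/2 = -2·i·π^2/3 - 2·i/9.

Final answer: -2·i·π^2/3 - 2·i/9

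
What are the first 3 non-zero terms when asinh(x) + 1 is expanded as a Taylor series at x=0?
-x^3/6 + x + 1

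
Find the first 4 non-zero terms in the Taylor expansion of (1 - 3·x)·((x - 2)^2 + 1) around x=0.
-3·x^3 + 13·x^2 - 19·x + 5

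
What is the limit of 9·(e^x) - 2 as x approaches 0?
Direct substitution at x = 0 gives 7.

Final answer: 7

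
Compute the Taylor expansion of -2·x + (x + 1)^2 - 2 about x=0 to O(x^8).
x^2 - 1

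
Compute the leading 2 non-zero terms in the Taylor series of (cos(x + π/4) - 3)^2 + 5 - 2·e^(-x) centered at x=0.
x·(2 - √(2)·(-3 + √(2)/2)) + 3 + (-3 + √(2)/2)^2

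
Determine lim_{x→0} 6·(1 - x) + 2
Direct substitution at x = 0 gives 8.

Final answer: 8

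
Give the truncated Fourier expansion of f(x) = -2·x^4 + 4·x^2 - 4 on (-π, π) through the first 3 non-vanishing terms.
(-112 + 16·π^2)·cos(x) + (10 - 4·π^2)·cos(2·x) - 2·π^4/5 - 4 + 4·π^2/3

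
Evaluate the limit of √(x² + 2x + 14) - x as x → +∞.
This is an ∞ − ∞ indeterminate form.
Multiply and divide by the conjugate √(x²+2x + 14) + x; the x² terms cancel, leaving (2x + 14)/(√(x²+2x + 14)+x) → 2/2 = 1.
Limit = 1.

Final answer: 1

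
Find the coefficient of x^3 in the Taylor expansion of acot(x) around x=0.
Expand to order 3: acot(x) = x^3/3 - x + π/2 + O(x^4).
The coefficient of x^3 is 1/3.

Final answer: 1/3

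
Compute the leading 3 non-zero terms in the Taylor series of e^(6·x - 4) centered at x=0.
18·x^2·e^(-4) + 6·x·e^(-4) + e^(-4)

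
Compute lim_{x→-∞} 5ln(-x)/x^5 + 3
The quotient is an ∞/∞ indeterminate form as x → -∞.
Compare growth rates of the dominant terms (exponentials ≫ polynomials ≫ logarithms), or apply L'Hôpital's rule; the quotient → 0.
Adding the constant: 0 + 3 = 3. Limit = 3.

Final answer: 3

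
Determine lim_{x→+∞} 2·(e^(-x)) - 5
Evaluate the dominant behaviour as x → +∞; each term tends to a finite value or vanishes.
Limit = -5.

Final answer: -5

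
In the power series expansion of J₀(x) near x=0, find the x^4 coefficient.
Expand to order 4: J₀(x) = x^4/64 - x^2/4 + 1 + O(x^5).
The coefficient of x^4 is 1/64.

Final answer: 1/64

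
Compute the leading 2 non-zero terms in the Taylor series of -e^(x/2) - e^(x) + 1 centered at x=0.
-3·x/2 - 1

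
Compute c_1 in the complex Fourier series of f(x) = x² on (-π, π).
Compute the real Fourier coefficients first: a_1 = -4, b_1 = 0.
Then c_1 = (a_1 − i·b_1)/2 = -2.

Final answer: -2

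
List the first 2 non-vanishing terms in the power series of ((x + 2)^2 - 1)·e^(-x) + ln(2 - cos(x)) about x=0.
x + 3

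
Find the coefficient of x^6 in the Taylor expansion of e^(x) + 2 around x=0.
Expand to order 6: e^(x) + 2 = x^6/720 + x^5/120 + x^4/24 + x^3/6 + x^2/2 + x + 3 + O(x^7).
The coefficient of x^6 is 1/720.

Final answer: 1/720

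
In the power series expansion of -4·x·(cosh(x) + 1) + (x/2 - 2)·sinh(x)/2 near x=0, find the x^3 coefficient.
Expand to order 3: -4·x·(cosh(x) + 1) + (x/2 - 2)·sinh(x)/2 = -13·x^3/6 + x^2/4 - 9·x + O(x^4).
The coefficient of x^3 is -13/6.

Final answer: -13/6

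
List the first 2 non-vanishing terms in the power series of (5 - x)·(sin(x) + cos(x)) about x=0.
4·x + 5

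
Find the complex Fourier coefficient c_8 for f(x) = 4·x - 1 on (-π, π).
Compute the real Fourier coefficients first: a_8 = 0, b_8 = -1.
Then c_8 = (a_8 − i·b_8)/2 = i/2.

Final answer: i/2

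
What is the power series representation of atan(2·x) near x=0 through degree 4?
-8·x^3/3 + 2·x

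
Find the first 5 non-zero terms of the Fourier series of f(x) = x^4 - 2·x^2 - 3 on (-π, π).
(56 - 8·π^2)·cos(x) + (-5 + 2·π^2)·cos(2·x) + (40/27 - 8·π^2/9)·cos(3·x) + (-11/16 + π^2/2)·cos(4·x) - 2·π^2/3 - 3 + π^4/5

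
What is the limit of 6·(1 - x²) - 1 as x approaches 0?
Direct substitution at x = 0 gives 5.

Final answer: 5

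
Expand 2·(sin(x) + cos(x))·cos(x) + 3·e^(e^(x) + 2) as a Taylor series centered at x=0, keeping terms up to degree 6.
x^6·(-4/45 + 203·e^(3)/240) + x^5·(4/15 + 13·e^(3)/10) + x^4·(2/3 + 15·e^(3)/8) + x^3·(-4/3 + 5·e^(3)/2) + x^2·(-2 + 3·e^(3)) + x·(2 + 3·e^(3)) + 2 + 3·e^(3)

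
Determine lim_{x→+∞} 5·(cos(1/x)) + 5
Evaluate the dominant behaviour as x → +∞; each term tends to a finite value or vanishes.
Limit = 10.

Final answer: 10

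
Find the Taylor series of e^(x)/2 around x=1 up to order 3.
e/2 + e·(x - 1)/2 + e·(x - 1)^2/4 + e·(x - 1)^3/12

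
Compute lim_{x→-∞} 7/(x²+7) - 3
Evaluate the dominant behaviour as x → -∞; each term tends to a finite value or vanishes.
Limit = -3.

Final answer: -3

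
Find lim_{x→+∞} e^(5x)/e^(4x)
This is an ∞/∞ indeterminate form as x → +∞.
Rewrite e^(5x)/e^(4x) = e^((5−4)x) = e^(x); the exponent coefficient is 1 > 0 so e^(x) → ∞.
Limit = ∞.

Final answer: ∞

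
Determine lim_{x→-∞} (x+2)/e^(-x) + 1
The quotient is an ∞/∞ indeterminate form as x → -∞.
Compare growth rates of the dominant terms (exponentials ≫ polynomials ≫ logarithms), or apply L'Hôpital's rule; the quotient → 0.
Adding the constant: 0 + 1 = 1. Limit = 1.

Final answer: 1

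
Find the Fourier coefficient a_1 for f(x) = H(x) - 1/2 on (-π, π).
a_1 = (1/π) ∫_{-π}^{π} f(x)·cos(1x) dx.
Evaluate the integral (use parity and integration by parts as needed): a_1 = 0.

Final answer: 0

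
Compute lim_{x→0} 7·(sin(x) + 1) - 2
Direct substitution at x = 0 gives 5.

Final answer: 5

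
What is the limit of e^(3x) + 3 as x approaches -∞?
Evaluate the dominant behaviour as x → -∞; each term tends to a finite value or vanishes.
Limit = 3.

Final answer: 3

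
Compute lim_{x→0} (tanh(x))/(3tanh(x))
Both numerator and denominator → 0 as x → 0; this is a 0/0 indeterminate form.
Expand each to leading order near x = 0: numerator ~ x, denominator ~ 3·x.
The limit of the ratio is 1/3.

Final answer: 1/3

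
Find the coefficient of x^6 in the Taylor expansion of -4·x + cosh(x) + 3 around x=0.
Expand to order 6: -4·x + cosh(x) + 3 = x^6/720 + x^4/24 + x^2/2 - 4·x + 4 + O(x^7).
The coefficient of x^6 is 1/720.

Final answer: 1/720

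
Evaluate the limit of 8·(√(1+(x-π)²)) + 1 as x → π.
Direct substitution at x = π gives 9.

Final answer: 9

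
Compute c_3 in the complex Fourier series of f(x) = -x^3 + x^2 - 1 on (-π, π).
Compute the real Fourier coefficients first: a_3 = -4/9, b_3 = 4/9 - 2·π^2/3.
Then c_3 = (a_3 − i·b_3)/2 = -2/9 - 2·i/9 + i·π^2/3.

Final answer: -2/9 - 2·i/9 + i·π^2/3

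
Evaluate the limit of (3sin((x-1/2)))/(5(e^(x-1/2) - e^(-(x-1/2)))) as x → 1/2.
Both numerator and denominator → 0 as x → 1/2; this is a 0/0 indeterminate form.
Expand each to leading order near x = 1/2: numerator ~ 3·(x - 1/2), denominator ~ 10·(x - 1/2).
The limit of the ratio is 3/10.

Final answer: 3/10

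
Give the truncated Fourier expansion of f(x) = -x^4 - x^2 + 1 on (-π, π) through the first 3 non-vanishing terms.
(-44 + 8·π^2)·cos(x) + (2 - 2·π^2)·cos(2·x) - π^4/5 - π^2/3 + 1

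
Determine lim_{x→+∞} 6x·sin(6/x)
As x → +∞: let u = 6/x → 0⁺; then 6·x·sin(6/x) = 6·6·sin(u)/u → 6·6·1 = 36.
Limit = 36.

Final answer: 36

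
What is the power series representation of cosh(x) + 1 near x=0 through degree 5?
x^4/24 + x^2/2 + 2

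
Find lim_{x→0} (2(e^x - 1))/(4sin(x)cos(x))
Both numerator and denominator → 0 as x → 0; this is a 0/0 indeterminate form.
Expand each to leading order near x = 0: numerator ~ 2·x, denominator ~ 4·x.
The limit of the ratio is 1/2.

Final answer: 1/2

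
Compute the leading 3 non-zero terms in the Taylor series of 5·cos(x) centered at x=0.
5·x^4/24 - 5·x^2/2 + 5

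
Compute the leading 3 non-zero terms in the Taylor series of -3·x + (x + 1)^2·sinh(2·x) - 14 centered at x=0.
4·x^2 - x - 14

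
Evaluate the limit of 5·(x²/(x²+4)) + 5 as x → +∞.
Evaluate the dominant behaviour as x → +∞; each term tends to a finite value or vanishes.
Limit = 10.

Final answer: 10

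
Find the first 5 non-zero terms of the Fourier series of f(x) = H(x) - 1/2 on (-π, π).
2·sin(x)/π + 2·sin(3·x)/(3·π) + 2·sin(5·x)/(5·π) + 2·sin(7·x)/(7·π) + 2·sin(9·x)/(9·π)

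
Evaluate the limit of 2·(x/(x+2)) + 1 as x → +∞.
Evaluate the dominant behaviour as x → +∞; each term tends to a finite value or vanishes.
Limit = 3.

Final answer: 3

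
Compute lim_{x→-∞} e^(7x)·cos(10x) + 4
Evaluate the dominant behaviour as x → -∞; each term tends to a finite value or vanishes.
Limit = 4.

Final answer: 4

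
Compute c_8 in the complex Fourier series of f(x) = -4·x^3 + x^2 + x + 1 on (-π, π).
Compute the real Fourier coefficients first: a_8 = 1/16, b_8 = -11/32 + π^2.
Then c_8 = (a_8 − i·b_8)/2 = 1/32 - i·π^2/2 + 11·i/64.

Final answer: 1/32 - i·π^2/2 + 11·i/64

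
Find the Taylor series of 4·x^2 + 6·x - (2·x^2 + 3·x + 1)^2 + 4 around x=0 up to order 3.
-12·x^3 - 9·x^2 + 3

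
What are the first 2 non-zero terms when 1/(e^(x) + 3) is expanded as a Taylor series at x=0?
1/4 - x/16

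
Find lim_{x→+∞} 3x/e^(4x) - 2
The quotient is an ∞/∞ indeterminate form as x → +∞.
The exponential denominator e^(4x) dominates the polynomial numerator (e^x ≫ x as x → ∞), so the quotient → 0.
Adding the constant: 0 - 2 = -2. Limit = -2.

Final answer: -2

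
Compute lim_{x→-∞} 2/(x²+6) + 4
Evaluate the dominant behaviour as x → -∞; each term tends to a finite value or vanishes.
Limit = 4.

Final answer: 4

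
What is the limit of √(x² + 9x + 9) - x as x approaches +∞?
As x → +∞: multiply by the conjugate to get (9x+9)/(√(x²+9x+9)+x); the denominator ~ 2x, so the limit is 9/2.
Limit = 9/2.

Final answer: 9/2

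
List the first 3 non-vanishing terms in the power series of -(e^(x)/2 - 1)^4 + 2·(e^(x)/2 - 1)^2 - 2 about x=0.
-x^2/4 - 3·x/4 - 25/16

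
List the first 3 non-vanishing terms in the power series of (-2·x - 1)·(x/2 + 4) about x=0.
-x^2 - 17·x/2 - 4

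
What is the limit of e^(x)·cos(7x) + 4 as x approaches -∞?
Evaluate the dominant behaviour as x → -∞; each term tends to a finite value or vanishes.
Limit = 4.

Final answer: 4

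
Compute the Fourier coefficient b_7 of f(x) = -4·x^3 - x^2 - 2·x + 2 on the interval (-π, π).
b_7 = (1/π) ∫_{-π}^{π} f(x)·sin(7x) dx.
Evaluate the integral (use parity and integration by parts as needed): b_7 = -8·π^2/7 - 148/343.

Final answer: -8·π^2/7 - 148/343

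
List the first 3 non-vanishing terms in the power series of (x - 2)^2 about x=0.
x^2 - 4·x + 4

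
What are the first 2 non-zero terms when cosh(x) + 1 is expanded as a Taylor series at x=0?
x^2/2 + 2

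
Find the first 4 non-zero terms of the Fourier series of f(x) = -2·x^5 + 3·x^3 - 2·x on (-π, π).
(-520 - 4·π^4 + 86·π^2)·sin(x) + (-13·π^2 + 43/2 + 2·π^4)·sin(2·x) + (-4·π^4/3 - 376/81 + 134·π^2/27)·sin(3·x) + (-11·π^2/4 + 65/32 + π^4)·sin(4·x)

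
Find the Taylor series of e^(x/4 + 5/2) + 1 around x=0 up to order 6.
x^6·e^(5/2)/2949120 + x^5·e^(5/2)/122880 + x^4·e^(5/2)/6144 + x^3·e^(5/2)/384 + x^2·e^(5/2)/32 + x·e^(5/2)/4 + 1 + e^(5/2)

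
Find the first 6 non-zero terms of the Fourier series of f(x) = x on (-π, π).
2·sin(x) - sin(2·x) + 2·sin(3·x)/3 - sin(4·x)/2 + 2·sin(5·x)/5 - sin(6·x)/3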